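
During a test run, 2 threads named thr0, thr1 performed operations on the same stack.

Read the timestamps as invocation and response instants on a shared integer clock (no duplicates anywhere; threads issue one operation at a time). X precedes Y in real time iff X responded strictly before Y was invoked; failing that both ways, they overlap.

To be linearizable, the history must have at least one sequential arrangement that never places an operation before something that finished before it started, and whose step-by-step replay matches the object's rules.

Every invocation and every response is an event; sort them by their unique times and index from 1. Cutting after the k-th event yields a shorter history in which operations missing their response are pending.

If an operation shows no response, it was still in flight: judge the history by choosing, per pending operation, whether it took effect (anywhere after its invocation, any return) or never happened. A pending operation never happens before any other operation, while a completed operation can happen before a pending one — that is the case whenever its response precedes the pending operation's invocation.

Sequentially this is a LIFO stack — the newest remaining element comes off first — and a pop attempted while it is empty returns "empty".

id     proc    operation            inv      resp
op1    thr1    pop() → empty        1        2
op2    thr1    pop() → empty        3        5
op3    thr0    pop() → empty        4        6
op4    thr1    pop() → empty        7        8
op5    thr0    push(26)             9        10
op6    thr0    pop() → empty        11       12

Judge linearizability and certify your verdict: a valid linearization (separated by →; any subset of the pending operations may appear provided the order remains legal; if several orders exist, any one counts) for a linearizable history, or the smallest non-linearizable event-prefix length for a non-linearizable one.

not linearizable — minimal violating prefix: 12 events

cut after 11 events: linearizable; cut after 12 events (op6 responds, time 12): not linearizable
the 6 completed operations admit 2 real-time orders; each fails the stack replay
one such order, op1, op2, op3, op4, op5, op6, breaks at step 6 where op6 pop() → empty is illegal
one such order, op1, op3, op2, op4, op5, op6, breaks at step 6 where op6 pop() → empty is illegal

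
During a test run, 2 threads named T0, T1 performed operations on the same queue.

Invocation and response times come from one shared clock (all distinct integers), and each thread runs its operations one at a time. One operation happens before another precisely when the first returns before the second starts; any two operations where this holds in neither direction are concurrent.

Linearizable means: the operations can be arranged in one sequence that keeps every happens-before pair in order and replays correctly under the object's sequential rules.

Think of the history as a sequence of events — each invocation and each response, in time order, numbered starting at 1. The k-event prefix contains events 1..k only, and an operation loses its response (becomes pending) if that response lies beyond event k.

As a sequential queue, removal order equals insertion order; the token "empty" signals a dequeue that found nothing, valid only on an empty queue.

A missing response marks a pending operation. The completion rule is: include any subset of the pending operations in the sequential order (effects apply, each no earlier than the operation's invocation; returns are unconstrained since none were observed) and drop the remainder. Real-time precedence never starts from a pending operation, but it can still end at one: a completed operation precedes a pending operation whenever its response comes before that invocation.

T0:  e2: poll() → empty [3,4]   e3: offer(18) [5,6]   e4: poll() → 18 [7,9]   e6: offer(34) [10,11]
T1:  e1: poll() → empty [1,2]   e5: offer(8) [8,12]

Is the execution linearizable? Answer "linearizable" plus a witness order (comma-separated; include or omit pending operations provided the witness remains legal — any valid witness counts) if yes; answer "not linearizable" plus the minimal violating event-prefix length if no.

after step 1 (e1 poll() → empty): queue <>
after step 2 (e2 poll() → empty): queue <>
after step 3 (e3 offer(18)): queue <18>
after step 4 (e4 poll() → 18): queue <>
after step 5 (e5 offer(8)): queue <8>
after step 6 (e6 offer(34)): queue <8,34>

linearizable — witness: e1, e2, e3, e4, e5, e6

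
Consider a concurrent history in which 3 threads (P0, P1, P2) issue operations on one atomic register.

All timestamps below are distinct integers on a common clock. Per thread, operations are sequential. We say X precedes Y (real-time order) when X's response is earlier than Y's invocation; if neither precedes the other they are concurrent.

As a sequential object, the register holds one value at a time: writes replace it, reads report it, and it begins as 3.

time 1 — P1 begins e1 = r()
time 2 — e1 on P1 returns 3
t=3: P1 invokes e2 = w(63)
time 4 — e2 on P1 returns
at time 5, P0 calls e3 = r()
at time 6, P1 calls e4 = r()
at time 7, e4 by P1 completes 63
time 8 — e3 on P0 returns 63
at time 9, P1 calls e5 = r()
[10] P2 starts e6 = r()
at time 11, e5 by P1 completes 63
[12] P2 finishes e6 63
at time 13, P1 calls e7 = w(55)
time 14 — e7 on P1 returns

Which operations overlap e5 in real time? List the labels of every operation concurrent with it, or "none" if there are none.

e6

e5 spans [9,11]: anything still running between times 9 and 11 counts as concurrent
e1 [1,2]: before
e2 [3,4]: before
e3 [5,8]: before
e4 [6,7]: before
e6 [10,12]: concurrent
e7 [13,14]: after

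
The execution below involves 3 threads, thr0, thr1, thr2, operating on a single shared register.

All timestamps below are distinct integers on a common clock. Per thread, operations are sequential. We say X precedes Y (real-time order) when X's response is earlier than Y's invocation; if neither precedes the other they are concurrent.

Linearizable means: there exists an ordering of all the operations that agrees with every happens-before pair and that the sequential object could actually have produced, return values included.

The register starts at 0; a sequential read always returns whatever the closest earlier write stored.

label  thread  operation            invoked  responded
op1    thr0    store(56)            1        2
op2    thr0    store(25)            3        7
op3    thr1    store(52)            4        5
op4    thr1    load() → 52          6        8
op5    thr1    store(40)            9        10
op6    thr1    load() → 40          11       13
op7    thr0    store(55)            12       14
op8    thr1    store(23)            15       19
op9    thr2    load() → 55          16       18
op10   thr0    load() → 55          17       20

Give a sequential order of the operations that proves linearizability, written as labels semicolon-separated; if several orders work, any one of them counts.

step 1: op1 store(56) — value 56
step 2: op2 store(25) — value 25
step 3: op3 store(52) — value 52
step 4: op4 load() → 52 — value 52
step 5: op5 store(40) — value 40
step 6: op6 load() → 40 — value 40
step 7: op7 store(55) — value 55
step 8: op9 load() → 55 — value 55
step 9: op10 load() → 55 — value 55
step 10: op8 store(23) — value 23

op1; op2; op3; op4; op5; op6; op7; op9; op10; op8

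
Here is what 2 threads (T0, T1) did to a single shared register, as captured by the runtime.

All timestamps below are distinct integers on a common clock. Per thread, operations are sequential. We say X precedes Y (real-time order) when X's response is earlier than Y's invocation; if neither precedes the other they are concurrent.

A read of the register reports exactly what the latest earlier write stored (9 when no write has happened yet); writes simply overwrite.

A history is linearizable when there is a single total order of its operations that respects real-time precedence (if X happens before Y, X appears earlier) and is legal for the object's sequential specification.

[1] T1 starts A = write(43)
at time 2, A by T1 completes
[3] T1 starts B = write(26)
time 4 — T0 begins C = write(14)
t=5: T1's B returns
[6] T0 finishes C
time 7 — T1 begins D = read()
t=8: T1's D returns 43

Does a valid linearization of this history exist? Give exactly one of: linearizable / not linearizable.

through event 7 a valid linearization exists; event 8 (D responding at time 8) ends that
2 orders of the 4 completed register ops respect real time; none is legal
one such order, A, B, C, D, breaks at step 4 where D read() → 43 is illegal
one such order, A, C, B, D, breaks at step 4 where D read() → 43 is illegal

not linearizable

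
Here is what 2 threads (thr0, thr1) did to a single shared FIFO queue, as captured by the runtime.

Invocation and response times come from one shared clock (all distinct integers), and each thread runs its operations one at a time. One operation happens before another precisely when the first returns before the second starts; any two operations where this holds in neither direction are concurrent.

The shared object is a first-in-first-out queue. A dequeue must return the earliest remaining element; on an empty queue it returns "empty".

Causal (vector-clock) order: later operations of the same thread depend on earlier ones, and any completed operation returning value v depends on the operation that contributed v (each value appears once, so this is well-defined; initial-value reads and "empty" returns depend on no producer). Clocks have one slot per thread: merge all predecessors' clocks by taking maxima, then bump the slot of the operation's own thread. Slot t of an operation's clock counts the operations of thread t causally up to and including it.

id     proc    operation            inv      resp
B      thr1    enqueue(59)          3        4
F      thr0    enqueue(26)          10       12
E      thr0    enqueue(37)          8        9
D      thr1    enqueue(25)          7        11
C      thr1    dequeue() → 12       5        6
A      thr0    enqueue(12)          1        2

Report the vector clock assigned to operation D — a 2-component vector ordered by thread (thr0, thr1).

(1, 3)

no predecessors for B (invoked 3): thr1 increments from zero → (0, 1)
no predecessors for A (invoked 1): thr0 increments from zero → (1, 0)
invoked at 8, E merges VC(A)=(1, 0) and bumps thr0's slot → (2, 0)
invoked at 5, C merges VC(A)=(1, 0), VC(B)=(0, 1) and bumps thr1's slot → (1, 2)
invoked at 10, F merges VC(E)=(2, 0) and bumps thr0's slot → (3, 0)
invoked at 7, D merges VC(C)=(1, 2) and bumps thr1's slot → (1, 3)
target: VC(D) = (1, 3)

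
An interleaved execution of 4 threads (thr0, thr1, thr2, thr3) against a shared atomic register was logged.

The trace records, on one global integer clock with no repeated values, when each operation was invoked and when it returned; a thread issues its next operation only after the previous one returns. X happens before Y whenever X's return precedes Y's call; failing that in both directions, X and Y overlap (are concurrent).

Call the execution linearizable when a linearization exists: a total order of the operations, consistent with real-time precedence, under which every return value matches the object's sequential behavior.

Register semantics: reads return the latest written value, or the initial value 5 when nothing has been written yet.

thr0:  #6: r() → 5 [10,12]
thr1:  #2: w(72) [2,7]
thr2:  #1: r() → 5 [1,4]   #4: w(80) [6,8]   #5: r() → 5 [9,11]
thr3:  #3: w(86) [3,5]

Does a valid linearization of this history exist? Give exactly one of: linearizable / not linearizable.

the violation lands at event 11, #5's response at time 11: events 1..10 linearize, events 1..11 do not
5 completed operations, 8 real-time-consistent orders — every atomic register replay fails
include/drop combinations of the 1 pending operation (#6) were all tried; none helps
one such order, #1, #2, #3, #4, #5 (pending dropped), breaks at step 5 where #5 r() → 5 is illegal
one such order, #1, #3, #2, #4, #5 (pending dropped), breaks at step 5 where #5 r() → 5 is illegal

not linearizable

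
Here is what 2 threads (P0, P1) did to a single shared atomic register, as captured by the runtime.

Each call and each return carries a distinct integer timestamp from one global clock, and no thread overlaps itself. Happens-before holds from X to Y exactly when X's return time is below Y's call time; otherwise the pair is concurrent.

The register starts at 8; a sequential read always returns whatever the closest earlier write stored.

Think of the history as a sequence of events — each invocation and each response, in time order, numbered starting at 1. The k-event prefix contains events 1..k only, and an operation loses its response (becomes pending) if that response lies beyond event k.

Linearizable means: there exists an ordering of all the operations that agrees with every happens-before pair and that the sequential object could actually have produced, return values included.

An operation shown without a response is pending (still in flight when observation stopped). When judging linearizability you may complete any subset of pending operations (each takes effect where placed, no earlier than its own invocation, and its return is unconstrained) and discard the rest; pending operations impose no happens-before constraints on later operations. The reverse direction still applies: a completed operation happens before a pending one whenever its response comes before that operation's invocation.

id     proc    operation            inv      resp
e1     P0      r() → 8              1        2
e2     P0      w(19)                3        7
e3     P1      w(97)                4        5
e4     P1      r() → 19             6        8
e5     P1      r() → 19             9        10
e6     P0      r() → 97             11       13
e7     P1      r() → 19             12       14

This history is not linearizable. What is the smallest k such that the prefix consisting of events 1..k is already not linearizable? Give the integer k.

13

events 1..12 are linearizable; a witness order is e1, e3, e2, e4, e5:
1. e1 r() → 8, leaving value 8
2. e3 w(97), leaving value 97
3. e2 w(19), leaving value 19
4. e4 r() → 19, leaving value 19
5. e5 r() → 19, leaving value 19
with event 13 included (e6 responding at time 13), all real-time-consistent orders fail
no escape via the 1 pending operation (e7): every completion choice fails
e.g. e1, e2, e3, e4, e5, e6 (pending dropped): illegal at step 4, since e4 r() → 19 cannot apply there
e.g. e1, e3, e2, e4, e5, e6 (pending dropped): illegal at step 6, since e6 r() → 97 cannot apply there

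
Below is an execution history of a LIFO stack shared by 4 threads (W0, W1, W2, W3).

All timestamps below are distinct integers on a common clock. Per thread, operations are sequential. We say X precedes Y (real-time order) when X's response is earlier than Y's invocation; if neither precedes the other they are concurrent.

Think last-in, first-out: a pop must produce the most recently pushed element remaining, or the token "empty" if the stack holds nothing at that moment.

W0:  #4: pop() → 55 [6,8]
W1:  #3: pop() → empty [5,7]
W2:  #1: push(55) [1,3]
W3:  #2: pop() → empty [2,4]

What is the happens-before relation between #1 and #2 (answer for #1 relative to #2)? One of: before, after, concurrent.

concurrent

#1 spans [1,3], #2 spans [2,4]
the intervals overlap in both directions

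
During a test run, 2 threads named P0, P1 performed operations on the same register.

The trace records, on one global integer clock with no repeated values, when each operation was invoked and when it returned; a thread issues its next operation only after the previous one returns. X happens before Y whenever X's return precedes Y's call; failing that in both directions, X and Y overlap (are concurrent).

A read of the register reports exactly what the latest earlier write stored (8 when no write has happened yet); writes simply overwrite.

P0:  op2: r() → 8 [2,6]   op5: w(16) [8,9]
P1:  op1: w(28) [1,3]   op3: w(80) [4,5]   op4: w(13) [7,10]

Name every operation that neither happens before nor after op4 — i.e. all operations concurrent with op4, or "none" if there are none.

op5

overlap test against op4 [7,10]: concurrent iff the interval meets 7..10
op1 [1,3]: before
op2 [2,6]: before
op3 [4,5]: before
op5 [8,9]: concurrent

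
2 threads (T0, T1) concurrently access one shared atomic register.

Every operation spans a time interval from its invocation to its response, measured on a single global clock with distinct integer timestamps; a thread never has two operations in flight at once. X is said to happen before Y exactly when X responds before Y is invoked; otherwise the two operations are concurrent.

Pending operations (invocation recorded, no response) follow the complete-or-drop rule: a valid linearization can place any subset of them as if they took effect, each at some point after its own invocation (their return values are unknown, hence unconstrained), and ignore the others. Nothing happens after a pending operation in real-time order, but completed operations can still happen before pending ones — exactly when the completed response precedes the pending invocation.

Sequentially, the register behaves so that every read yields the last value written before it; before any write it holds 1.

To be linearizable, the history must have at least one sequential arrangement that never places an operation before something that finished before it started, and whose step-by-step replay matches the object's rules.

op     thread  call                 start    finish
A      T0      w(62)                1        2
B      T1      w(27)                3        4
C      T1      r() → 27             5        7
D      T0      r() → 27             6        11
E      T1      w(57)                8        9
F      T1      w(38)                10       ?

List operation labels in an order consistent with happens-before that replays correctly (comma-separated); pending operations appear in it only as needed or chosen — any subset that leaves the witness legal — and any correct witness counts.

after step 1 (A w(62)): value 62
after step 2 (B w(27)): value 27
after step 3 (C r() → 27): value 27
after step 4 (D r() → 27): value 27
after step 5 (E w(57)): value 57

A, B, C, D, E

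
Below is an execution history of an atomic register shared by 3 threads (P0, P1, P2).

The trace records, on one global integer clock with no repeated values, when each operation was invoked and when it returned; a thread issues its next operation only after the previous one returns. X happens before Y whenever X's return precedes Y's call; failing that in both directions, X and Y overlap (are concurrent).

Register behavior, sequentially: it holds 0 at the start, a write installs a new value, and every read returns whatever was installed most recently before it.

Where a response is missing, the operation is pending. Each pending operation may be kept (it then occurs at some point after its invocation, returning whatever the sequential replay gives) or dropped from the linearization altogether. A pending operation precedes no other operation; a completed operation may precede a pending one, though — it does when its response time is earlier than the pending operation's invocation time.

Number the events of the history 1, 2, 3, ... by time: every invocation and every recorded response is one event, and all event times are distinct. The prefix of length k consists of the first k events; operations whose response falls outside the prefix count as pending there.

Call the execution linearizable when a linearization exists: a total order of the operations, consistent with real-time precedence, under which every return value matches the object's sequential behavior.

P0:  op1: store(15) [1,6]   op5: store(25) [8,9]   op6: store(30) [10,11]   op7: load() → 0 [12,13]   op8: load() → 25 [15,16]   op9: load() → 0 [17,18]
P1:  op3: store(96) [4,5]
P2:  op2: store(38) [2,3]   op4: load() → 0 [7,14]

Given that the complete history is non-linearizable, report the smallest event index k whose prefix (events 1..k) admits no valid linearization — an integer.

events 1..12 are linearizable, e.g. via op1, op2, op3, op4, op5, op6:
1. op1 store(15), leaving value 15
2. op2 store(38), leaving value 38
3. op3 store(96), leaving value 96
4. op4 load() (pending, included), leaving value 96
5. op5 store(25), leaving value 25
6. op6 store(30), leaving value 30
once event 13 joins (op7's response, time 13), exhaustive search finds no witness
including or dropping the 1 pending operation (op4) in any combination fails
take op1, op2, op3, op5, op6, op7 (pending dropped): step 6 already fails, because op7 load() → 0 cannot occur there
take op2, op1, op3, op5, op6, op7 (pending dropped): step 6 already fails, because op7 load() → 0 cannot occur there

13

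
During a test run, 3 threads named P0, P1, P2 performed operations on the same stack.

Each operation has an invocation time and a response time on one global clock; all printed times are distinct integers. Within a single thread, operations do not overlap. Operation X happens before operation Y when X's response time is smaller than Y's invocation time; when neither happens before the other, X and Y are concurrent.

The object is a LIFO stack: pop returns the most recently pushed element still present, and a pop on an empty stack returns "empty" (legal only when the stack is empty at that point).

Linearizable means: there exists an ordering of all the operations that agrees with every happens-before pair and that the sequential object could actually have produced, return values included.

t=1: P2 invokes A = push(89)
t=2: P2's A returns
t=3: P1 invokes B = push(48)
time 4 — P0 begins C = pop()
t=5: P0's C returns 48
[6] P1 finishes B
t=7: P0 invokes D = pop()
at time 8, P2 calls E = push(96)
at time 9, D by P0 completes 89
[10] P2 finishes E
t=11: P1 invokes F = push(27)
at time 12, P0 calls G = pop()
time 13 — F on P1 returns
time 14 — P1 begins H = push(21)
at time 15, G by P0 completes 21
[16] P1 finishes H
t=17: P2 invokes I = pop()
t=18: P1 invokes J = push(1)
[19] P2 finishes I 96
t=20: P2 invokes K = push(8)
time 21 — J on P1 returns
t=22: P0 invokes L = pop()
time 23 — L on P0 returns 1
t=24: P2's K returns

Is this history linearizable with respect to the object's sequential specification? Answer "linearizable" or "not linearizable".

not linearizable

events 1..18 are fine; event 19 — the response of I at time 19 — makes the prefix non-linearizable
checked exhaustively: 12 real-time-consistent orders of 9 completed operations, zero legal stack replays
include/drop combinations of the 1 pending operation (J) were all tried; none helps
take A, B, C, D, E, F, G, H, I (pending dropped): step 7 already fails, because G pop() → 21 cannot occur there
take A, B, C, D, E, F, H, G, I (pending dropped): step 9 already fails, because I pop() → 96 cannot occur there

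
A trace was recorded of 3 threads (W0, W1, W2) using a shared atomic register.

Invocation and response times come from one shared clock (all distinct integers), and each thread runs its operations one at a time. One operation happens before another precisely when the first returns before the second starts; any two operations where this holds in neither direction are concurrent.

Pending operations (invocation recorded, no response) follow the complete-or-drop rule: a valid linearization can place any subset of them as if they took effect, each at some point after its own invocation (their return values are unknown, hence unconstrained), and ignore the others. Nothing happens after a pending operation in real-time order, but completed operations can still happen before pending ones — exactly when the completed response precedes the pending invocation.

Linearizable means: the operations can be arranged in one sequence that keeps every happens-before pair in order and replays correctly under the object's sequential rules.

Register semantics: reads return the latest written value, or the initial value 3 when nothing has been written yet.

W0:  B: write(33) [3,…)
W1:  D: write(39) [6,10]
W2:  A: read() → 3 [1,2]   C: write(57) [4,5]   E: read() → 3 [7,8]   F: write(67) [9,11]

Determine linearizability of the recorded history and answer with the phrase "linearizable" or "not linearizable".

through event 7 a valid linearization exists; event 8 (E responding at time 8) ends that
exactly one order of the 3 completed ops respects real time; the atomic register replay fails
no completion choice of the 2 pending operations (B, D) rescues it — every subset was tried
sample order A, C, E (pending dropped) stalls at step 3 — E read() → 3 has no legal effect

not linearizable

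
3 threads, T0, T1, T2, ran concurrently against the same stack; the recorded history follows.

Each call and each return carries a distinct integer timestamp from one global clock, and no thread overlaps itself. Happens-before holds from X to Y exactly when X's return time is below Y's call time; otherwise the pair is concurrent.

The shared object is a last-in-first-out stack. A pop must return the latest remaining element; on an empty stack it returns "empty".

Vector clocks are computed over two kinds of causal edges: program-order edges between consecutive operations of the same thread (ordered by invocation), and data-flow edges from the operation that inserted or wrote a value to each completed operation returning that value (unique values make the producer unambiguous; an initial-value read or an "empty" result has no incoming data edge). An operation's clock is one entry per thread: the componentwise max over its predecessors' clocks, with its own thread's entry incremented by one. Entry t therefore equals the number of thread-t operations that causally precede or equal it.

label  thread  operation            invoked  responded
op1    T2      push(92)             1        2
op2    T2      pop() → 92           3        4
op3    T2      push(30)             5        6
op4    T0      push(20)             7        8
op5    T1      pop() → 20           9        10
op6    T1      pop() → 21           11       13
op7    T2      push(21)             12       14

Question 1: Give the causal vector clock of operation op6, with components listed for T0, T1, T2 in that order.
root op op1, invoked 1: fresh clock plus T2's own tick → (0, 0, 1)
root op op4, invoked 7: fresh clock plus T0's own tick → (1, 0, 0)
VC(op2, invoked at 3): max of VC(op1)=(0, 0, 1), then +1 on thread T2 → (0, 0, 2)
VC(op5, invoked at 9): max of VC(op4)=(1, 0, 0), then +1 on thread T1 → (1, 1, 0)
VC(op3, invoked at 5): max of VC(op2)=(0, 0, 2), then +1 on thread T2 → (0, 0, 3)
VC(op7, invoked at 12): max of VC(op3)=(0, 0, 3), then +1 on thread T2 → (0, 0, 4)
VC(op6, invoked at 11): max of VC(op5)=(1, 1, 0), VC(op7)=(0, 0, 4), then +1 on thread T1 → (1, 2, 4)
target: VC(op6) = (1, 2, 4)

(1, 2, 4)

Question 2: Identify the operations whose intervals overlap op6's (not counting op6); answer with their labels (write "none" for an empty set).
op6 runs from 11 to 13; window-overlapping ops are concurrent
op1 [1,2]: before
op2 [3,4]: before
op3 [5,6]: before
op4 [7,8]: before
op5 [9,10]: before
op7 [12,14]: concurrent

op7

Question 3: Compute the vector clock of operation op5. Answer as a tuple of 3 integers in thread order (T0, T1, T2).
no predecessors for op1 (invoked 1): T2 increments from zero → (0, 0, 1)
no predecessors for op4 (invoked 7): T0 increments from zero → (1, 0, 0)
from VC(op1)=(0, 0, 1), op2 (invoked 3) maxes components and bumps T2 → (0, 0, 2)
from VC(op4)=(1, 0, 0), op5 (invoked 9) maxes components and bumps T1 → (1, 1, 0)
from VC(op2)=(0, 0, 2), op3 (invoked 5) maxes components and bumps T2 → (0, 0, 3)
from VC(op3)=(0, 0, 3), op7 (invoked 12) maxes components and bumps T2 → (0, 0, 4)
from VC(op5)=(1, 1, 0), VC(op7)=(0, 0, 4), op6 (invoked 11) maxes components and bumps T1 → (1, 2, 4)
target: VC(op5) = (1, 1, 0)

(1, 1, 0)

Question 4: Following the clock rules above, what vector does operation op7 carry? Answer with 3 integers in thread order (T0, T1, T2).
op1, invoked 1, has no incoming edges; only T2's bump applies → (0, 0, 1)
op4, invoked 7, has no incoming edges; only T0's bump applies → (1, 0, 0)
op2, invoked 3, takes VC(op1)=(0, 0, 1) under max, adds 1 for T2 → (0, 0, 2)
op5, invoked 9, takes VC(op4)=(1, 0, 0) under max, adds 1 for T1 → (1, 1, 0)
op3, invoked 5, takes VC(op2)=(0, 0, 2) under max, adds 1 for T2 → (0, 0, 3)
op7, invoked 12, takes VC(op3)=(0, 0, 3) under max, adds 1 for T2 → (0, 0, 4)
op6, invoked 11, takes VC(op5)=(1, 1, 0), VC(op7)=(0, 0, 4) under max, adds 1 for T1 → (1, 2, 4)
target: VC(op7) = (0, 0, 4)

(0, 0, 4)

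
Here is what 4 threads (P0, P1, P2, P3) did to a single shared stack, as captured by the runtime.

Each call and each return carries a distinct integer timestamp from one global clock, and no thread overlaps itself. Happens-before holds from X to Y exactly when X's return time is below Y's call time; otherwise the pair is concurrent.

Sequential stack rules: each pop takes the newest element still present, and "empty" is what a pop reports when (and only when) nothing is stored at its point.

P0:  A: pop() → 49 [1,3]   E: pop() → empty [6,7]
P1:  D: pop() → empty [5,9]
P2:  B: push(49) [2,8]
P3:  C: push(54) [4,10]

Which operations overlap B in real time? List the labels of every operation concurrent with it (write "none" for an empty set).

A, C, D, E

overlap test against B [2,8]: concurrent iff the interval meets 2..8
A [1,3]: concurrent
C [4,10]: concurrent
D [5,9]: concurrent
E [6,7]: concurrent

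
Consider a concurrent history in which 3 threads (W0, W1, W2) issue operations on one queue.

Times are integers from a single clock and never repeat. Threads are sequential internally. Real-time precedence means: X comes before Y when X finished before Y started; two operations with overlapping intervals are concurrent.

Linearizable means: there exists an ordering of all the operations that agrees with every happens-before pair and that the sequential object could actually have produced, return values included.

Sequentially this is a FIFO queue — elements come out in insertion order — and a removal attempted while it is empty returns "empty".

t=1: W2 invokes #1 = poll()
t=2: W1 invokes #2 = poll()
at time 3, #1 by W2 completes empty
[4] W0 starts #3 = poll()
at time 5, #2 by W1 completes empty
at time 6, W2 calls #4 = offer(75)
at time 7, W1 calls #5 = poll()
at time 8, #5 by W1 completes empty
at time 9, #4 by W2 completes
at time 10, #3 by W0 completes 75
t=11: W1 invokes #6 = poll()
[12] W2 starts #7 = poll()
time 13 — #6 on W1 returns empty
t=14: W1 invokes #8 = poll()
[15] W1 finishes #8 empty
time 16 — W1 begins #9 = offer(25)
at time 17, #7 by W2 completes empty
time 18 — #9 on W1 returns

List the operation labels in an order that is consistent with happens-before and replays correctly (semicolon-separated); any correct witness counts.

#1; #2; #4; #3; #5; #6; #7; #8; #9

step 1: #1 poll() → empty — queue <>
step 2: #2 poll() → empty — queue <>
step 3: #4 offer(75) — queue <75>
step 4: #3 poll() → 75 — queue <>
step 5: #5 poll() → empty — queue <>
step 6: #6 poll() → empty — queue <>
step 7: #7 poll() → empty — queue <>
step 8: #8 poll() → empty — queue <>
step 9: #9 offer(25) — queue <25>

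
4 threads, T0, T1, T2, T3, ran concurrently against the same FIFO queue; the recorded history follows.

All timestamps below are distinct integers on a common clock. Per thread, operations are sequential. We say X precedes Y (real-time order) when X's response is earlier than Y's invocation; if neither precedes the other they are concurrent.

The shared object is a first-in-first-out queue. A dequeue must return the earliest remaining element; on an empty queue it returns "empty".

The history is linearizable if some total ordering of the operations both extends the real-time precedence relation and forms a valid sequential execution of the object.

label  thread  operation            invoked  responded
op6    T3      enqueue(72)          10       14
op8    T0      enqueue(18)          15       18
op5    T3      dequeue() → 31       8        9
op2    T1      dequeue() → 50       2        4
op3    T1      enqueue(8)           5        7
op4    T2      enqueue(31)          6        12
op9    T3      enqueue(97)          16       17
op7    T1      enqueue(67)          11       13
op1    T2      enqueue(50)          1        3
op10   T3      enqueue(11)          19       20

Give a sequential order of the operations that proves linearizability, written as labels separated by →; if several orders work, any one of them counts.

op1 → op2 → op4 → op3 → op5 → op6 → op7 → op8 → op9 → op10

after step 1 (op1 enqueue(50)): queue <50>
after step 2 (op2 dequeue() → 50): queue <>
after step 3 (op4 enqueue(31)): queue <31>
after step 4 (op3 enqueue(8)): queue <31,8>
after step 5 (op5 dequeue() → 31): queue <8>
after step 6 (op6 enqueue(72)): queue <8,72>
after step 7 (op7 enqueue(67)): queue <8,72,67>
after step 8 (op8 enqueue(18)): queue <8,72,67,18>
after step 9 (op9 enqueue(97)): queue <8,72,67,18,97>
after step 10 (op10 enqueue(11)): queue <8,72,67,18,97,11>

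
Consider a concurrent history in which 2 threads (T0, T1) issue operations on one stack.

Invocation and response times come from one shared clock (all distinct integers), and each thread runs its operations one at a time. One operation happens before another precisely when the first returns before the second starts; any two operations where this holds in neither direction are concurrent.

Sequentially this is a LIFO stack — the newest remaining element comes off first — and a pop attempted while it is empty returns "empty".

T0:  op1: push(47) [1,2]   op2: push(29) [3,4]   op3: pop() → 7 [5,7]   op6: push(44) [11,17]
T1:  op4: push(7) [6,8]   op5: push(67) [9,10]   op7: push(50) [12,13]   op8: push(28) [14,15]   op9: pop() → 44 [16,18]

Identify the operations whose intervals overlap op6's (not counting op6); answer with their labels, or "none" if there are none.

overlap test against op6 [11,17]: concurrent iff the interval meets 11..17
op1 [1,2]: before
op2 [3,4]: before
op3 [5,7]: before
op4 [6,8]: before
op5 [9,10]: before
op7 [12,13]: concurrent
op8 [14,15]: concurrent
op9 [16,18]: concurrent

op7, op8, op9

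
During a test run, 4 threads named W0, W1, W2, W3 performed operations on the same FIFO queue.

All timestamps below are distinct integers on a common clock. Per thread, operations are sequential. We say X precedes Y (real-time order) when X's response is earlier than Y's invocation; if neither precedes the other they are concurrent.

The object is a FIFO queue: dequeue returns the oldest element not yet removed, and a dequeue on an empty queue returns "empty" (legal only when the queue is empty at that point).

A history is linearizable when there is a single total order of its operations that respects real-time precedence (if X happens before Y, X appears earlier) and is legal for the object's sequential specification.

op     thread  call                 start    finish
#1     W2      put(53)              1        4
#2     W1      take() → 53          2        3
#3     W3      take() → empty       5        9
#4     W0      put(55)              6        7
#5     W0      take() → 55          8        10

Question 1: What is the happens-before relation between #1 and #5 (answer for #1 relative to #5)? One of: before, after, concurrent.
Answer: before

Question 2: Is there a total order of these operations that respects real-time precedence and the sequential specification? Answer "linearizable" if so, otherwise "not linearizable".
linearizable

witness order: #1, #2, #3, #4, #5
after step 1 (#1 put(53)): queue <53>
after step 2 (#2 take() → 53): queue <>
after step 3 (#3 take() → empty): queue <>
after step 4 (#4 put(55)): queue <55>
after step 5 (#5 take() → 55): queue <>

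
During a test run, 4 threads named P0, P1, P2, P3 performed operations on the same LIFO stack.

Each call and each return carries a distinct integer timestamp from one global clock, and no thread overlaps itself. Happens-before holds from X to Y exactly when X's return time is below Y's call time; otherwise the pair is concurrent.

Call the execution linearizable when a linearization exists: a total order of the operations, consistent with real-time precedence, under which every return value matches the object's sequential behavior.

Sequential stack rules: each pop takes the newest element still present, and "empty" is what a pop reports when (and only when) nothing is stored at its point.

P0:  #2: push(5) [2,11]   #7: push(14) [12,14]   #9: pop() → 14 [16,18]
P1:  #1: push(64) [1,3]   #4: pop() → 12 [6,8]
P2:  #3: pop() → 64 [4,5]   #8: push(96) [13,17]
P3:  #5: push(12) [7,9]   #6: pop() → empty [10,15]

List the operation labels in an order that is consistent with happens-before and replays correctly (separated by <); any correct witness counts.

1. #1 push(64), leaving stack <64>
2. #3 pop() → 64, leaving stack <>
3. #5 push(12), leaving stack <12>
4. #4 pop() → 12, leaving stack <>
5. #6 pop() → empty, leaving stack <>
6. #2 push(5), leaving stack <5>
7. #7 push(14), leaving stack <5,14>
8. #9 pop() → 14, leaving stack <5>
9. #8 push(96), leaving stack <5,96>

#1 < #3 < #5 < #4 < #6 < #2 < #7 < #9 < #8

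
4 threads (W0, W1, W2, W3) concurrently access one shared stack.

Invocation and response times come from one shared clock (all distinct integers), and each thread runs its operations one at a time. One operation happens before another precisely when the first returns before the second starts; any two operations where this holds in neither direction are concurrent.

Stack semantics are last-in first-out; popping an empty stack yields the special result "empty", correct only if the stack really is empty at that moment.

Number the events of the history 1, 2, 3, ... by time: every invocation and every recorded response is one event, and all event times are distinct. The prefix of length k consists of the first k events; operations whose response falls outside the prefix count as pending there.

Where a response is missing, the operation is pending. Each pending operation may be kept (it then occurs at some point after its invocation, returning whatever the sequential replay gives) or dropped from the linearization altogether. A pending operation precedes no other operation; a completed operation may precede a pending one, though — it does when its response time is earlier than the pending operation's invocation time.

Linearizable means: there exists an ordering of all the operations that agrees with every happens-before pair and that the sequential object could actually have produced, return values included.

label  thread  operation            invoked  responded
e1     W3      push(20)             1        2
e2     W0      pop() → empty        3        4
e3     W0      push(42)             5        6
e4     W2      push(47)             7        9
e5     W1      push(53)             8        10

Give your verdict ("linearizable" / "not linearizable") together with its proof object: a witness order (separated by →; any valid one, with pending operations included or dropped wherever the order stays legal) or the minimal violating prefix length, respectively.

not linearizable — minimal violating prefix: 4 events

already the first 4 events (up to e2's response at time 4) admit no linearization; the first 3 still do
a single order respects real time; the 2 completed stack operations fail replay along it
e.g. e1, e2: illegal at step 2, since e2 pop() → empty cannot apply there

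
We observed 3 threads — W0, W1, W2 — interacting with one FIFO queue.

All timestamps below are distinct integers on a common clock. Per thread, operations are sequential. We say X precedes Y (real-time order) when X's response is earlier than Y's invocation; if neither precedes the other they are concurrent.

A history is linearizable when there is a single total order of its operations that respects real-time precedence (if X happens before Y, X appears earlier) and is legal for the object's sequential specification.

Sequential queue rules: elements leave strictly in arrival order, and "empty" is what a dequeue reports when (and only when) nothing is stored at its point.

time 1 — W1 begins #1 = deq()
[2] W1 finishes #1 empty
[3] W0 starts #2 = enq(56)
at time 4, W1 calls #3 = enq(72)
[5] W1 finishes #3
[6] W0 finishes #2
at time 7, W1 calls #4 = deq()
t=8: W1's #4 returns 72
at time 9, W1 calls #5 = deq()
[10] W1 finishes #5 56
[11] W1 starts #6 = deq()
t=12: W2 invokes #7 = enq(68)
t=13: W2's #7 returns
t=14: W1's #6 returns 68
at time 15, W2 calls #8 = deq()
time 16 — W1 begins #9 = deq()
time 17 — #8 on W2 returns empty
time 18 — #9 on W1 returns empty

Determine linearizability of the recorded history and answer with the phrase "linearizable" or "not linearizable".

witness order: #1, #3, #2, #4, #5, #7, #6, #8, #9
step 1: #1 deq() → empty — queue <>
step 2: #3 enq(72) — queue <72>
step 3: #2 enq(56) — queue <72,56>
step 4: #4 deq() → 72 — queue <56>
step 5: #5 deq() → 56 — queue <>
step 6: #7 enq(68) — queue <68>
step 7: #6 deq() → 68 — queue <>
step 8: #8 deq() → empty — queue <>
step 9: #9 deq() → empty — queue <>

linearizable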